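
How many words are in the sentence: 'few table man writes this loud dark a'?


Counting words by splitting on spaces:
  Word 1: 'few'
  Word 2: 'table'
  Word 3: 'man'
  Word 4: 'writes'
  Word 5: 'this'
  Word 6: 'loud'
  Word 7: 'dark'
  Word 8: 'a'
Total words: 8

8


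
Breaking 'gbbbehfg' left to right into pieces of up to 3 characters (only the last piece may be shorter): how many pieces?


'gbbbehfg' has 8 characters.
Chunking with max size 3:
  Chunk 1: 'gbb' (positions 0-2)
  Chunk 2: 'beh' (positions 3-5)
  Chunk 3: 'fg' (positions 6-7)
Total chunks: ceil(8 / 3) = 3

3


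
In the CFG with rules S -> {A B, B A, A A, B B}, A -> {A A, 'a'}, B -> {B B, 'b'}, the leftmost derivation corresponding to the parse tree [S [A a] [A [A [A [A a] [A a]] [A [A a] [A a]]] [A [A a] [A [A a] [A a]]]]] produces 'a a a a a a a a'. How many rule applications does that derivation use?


Every bracketed nonterminal node [X ...] in the tree is produced by exactly one rule application.
Reading the tree off as a leftmost derivation:
  Step 1: S  =>  A A   (applied S -> A A)
  Step 2: A A  =>  a A   (applied A -> a)
  Step 3: a A  =>  a A A   (applied A -> A A)
  Step 4: a A A  =>  a A A A   (applied A -> A A)
  Step 5: a A A A  =>  a A A A A   (applied A -> A A)
  Step 6: a A A A A  =>  a a A A A   (applied A -> a)
  Step 7: a a A A A  =>  a a a A A   (applied A -> a)
  Step 8: a a a A A  =>  a a a A A A   (applied A -> A A)
  Step 9: a a a A A A  =>  a a a a A A   (applied A -> a)
  Step 10: a a a a A A  =>  a a a a a A   (applied A -> a)
  Step 11: a a a a a A  =>  a a a a a A A   (applied A -> A A)
  Step 12: a a a a a A A  =>  a a a a a a A   (applied A -> a)
  Step 13: a a a a a a A  =>  a a a a a a A A   (applied A -> A A)
  Step 14: a a a a a a A A  =>  a a a a a a a A   (applied A -> a)
  Step 15: a a a a a a a A  =>  a a a a a a a a   (applied A -> a)
Final yield: a a a a a a a a
Total rewrite steps: 15

15


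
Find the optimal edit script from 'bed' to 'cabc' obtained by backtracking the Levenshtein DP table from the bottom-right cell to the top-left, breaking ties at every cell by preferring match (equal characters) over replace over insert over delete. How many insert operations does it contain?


Edit distance = 4. Backtracking from cell (3, 4) with preference match > replace > insert > delete,
then listing the resulting alignment 'bed' -> 'cabc' left to right:
  Step 1: insert 'c' [insertion #1]
  Step 2: replace b->a
  Step 3: replace e->b
  Step 4: replace d->c
Total insertions: 1

1


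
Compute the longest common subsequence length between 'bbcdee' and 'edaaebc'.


DP table for LCS of 'bbcdee' and 'edaaebc':
       e  d  a  a  e  b  c
    0  0  0  0  0  0  0  0
  b 0  0  0  0  0  0  1  1
  b 0  0  0  0  0  0  1  1
  c 0  0  0  0  0  0  1  2
  d 0  0  1  1  1  1  1  2
  e 0  1  1  1  1  2  2  2
  e 0  1  1  1  1  2  2  2
LCS: 'bc'
LCS length = 2

2


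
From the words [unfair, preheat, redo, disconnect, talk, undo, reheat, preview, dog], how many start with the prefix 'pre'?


Checking each word for prefix 'pre':
  'unfair' -> no (count: 0)
  'preheat' -> YES, starts with 'pre' (count: 1)
  'redo' -> no (count: 1)
  'disconnect' -> no (count: 1)
  'talk' -> no (count: 1)
  'undo' -> no (count: 1)
  'reheat' -> no (count: 1)
  'preview' -> YES, starts with 'pre' (count: 2)
  'dog' -> no (count: 2)
Total with prefix 'pre': 2

2


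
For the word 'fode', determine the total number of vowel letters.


Scanning each character of 'fode':
  Position 1: 'f' -> consonant (running count: 0)
  Position 2: 'o' -> vowel (running count: 1)
  Position 3: 'd' -> consonant (running count: 1)
  Position 4: 'e' -> vowel (running count: 2)
Total vowels: 2

2


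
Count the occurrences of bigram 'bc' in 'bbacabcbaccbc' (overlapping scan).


Scanning 'bbacabcbaccbc' for bigram 'bc':
  Position 0: 'bb' -> no
  Position 1: 'ba' -> no
  Position 2: 'ac' -> no
  Position 3: 'ca' -> no
  Position 4: 'ab' -> no
  Position 5: 'bc' -> MATCH
  Position 6: 'cb' -> no
  Position 7: 'ba' -> no
  Position 8: 'ac' -> no
  Position 9: 'cc' -> no
  Position 10: 'cb' -> no
  Position 11: 'bc' -> MATCH
Total matches: 2

2


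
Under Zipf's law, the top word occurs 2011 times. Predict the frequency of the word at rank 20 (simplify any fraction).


Zipf's law: freq(rank) = f1 / rank
f1 = 2011, rank = 20
freq = 2011 / 20
GCD(2011, 20) = 1
Simplified: 2011/20

2011/20


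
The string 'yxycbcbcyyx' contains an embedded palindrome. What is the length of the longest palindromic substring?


Scanning 'yxycbcbcyyx' for palindromic substrings.
Substring at positions 2-8: 'ycbcbcy'.
Check: reverse('ycbcbcy') = 'ycbcbcy' -> palindrome confirmed.
Neighbouring characters ('x' / 'y') break symmetry, so it cannot extend further.
No longer palindromic substring exists; longest length = 7

7


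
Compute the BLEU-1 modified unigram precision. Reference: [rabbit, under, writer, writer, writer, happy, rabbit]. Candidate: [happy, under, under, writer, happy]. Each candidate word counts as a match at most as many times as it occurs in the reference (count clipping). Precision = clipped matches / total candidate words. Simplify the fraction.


Reference word counts: {'happy': 1, 'rabbit': 2, 'under': 1, 'writer': 3}
Checking each candidate word (with clipping):
  'happy' -> in reference (ref count 1, used 1/1) -> match (matches: 1)
  'under' -> in reference (ref count 1, used 1/1) -> match (matches: 2)
  'under' -> ref count 1 already used up (1/1) -> clipped, no match (matches: 2)
  'writer' -> in reference (ref count 3, used 1/3) -> match (matches: 3)
  'happy' -> ref count 1 already used up (1/1) -> clipped, no match (matches: 3)
Clipped matches: 3, Candidate length: 5
Precision = 3/5

3/5


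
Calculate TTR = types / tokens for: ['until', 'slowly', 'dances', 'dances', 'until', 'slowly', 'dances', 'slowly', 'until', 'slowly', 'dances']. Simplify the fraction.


Tokens: 11
Unique types: ('dances', 'slowly', 'until') = 3
TTR = 3/11
Already in lowest terms.

3/11


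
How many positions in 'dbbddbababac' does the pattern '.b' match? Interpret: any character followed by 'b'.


Pattern: .b means any character followed by 'b'.
Scanning 'dbbddbababac' position-by-position:
  Pos 0: window 'db' -> MATCH
  Pos 1: window 'bb' -> MATCH
  Pos 2: window 'bd' -> no
  Pos 3: window 'dd' -> no
  Pos 4: window 'db' -> MATCH
  Pos 5: window 'ba' -> no
  Pos 6: window 'ab' -> MATCH
  Pos 7: window 'ba' -> no
  Pos 8: window 'ab' -> MATCH
  Pos 9: window 'ba' -> no
  Pos 10: window 'ac' -> no
  Pos 11: window 'c' -> no
Total matches: 5

5


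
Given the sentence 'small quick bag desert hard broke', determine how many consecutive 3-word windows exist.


Word trigrams from [6] words:
  Trigram 1: (small quick bag)
  Trigram 2: (quick bag desert)
  Trigram 3: (bag desert hard)
  Trigram 4: (desert hard broke)
Total word trigrams: 6 - 2 = 4

4


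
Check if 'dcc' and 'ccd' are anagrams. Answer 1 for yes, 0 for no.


Sort characters of 'dcc': 'ccd'
Sort characters of 'ccd': 'ccd'
Sorted forms match -> they ARE anagrams
Result: 1

1


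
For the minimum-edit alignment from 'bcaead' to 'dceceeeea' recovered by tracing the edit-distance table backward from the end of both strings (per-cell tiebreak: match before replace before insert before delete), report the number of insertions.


Edit distance = 7. Backtracking from cell (6, 9) with preference match > replace > insert > delete,
then listing the resulting alignment 'bcaead' -> 'dceceeeea' left to right:
  Step 1: insert 'd' [insertion #1]
  Step 2: insert 'c' [insertion #2]
  Step 3: replace b->e
  Step 4: keep 'c'
  Step 5: insert 'e' [insertion #3]
  Step 6: replace a->e
  Step 7: keep 'e'
  Step 8: replace a->e
  Step 9: replace d->a
Total insertions: 3

3


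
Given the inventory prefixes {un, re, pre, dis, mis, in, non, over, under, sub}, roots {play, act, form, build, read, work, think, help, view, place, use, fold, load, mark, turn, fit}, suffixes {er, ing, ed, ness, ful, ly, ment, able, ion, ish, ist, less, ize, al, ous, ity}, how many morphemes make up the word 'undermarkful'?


Segmenting 'undermarkful' against the inventory:
  'under' -> prefix (morpheme 1)
  'mark' -> root (morpheme 2)
  'ful' -> suffix (morpheme 3)
Total morphemes: 3

3


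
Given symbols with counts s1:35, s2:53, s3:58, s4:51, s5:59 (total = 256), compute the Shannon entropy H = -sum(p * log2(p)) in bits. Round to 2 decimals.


Computing entropy H = -sum(p_i * log2(p_i)):
  s1: p = 35/256 = 0.1367, -p*log2(p) = 0.3925
  s2: p = 53/256 = 0.2070, -p*log2(p) = 0.4704
  s3: p = 58/256 = 0.2266, -p*log2(p) = 0.4853
  s4: p = 51/256 = 0.1992, -p*log2(p) = 0.4637
  s5: p = 59/256 = 0.2305, -p*log2(p) = 0.4880
H = sum of terms = 2.2999
Rounded to 2 decimals: 2.30

2.30


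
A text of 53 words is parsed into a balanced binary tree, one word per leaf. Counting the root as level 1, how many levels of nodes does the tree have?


In a balanced binary tree with n leaves the deepest leaf is ceil(log2(n)) edges below the root,
so counting node levels inclusive of root and leaves gives ceil(log2(n)) + 1 levels.
log2(53) = 5.7279
ceil(5.7279) = 6
levels = 6 + 1 = 7

7


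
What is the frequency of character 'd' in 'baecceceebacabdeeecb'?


Scanning 'baecceceebacabdeeecb' for 'd':
  Position 14: 'd' -> MATCH (count: 1)
Total occurrences of 'd': 1

1


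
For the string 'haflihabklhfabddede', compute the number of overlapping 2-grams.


String 'haflihabklhfabddede' has length L = 19.
Number of overlapping n-grams = L - n + 1
Substituting: 19 - 2 + 1 = 18

18


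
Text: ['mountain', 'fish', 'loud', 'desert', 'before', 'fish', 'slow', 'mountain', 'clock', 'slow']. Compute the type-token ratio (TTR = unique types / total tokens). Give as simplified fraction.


Tokens: 10
Unique types: ('before', 'clock', 'desert', 'fish', 'loud', 'mountain', 'slow') = 7
TTR = 7/10
Already in lowest terms.

7/10


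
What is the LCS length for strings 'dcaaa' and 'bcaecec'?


DP table for LCS of 'dcaaa' and 'bcaecec':
       b  c  a  e  c  e  c
    0  0  0  0  0  0  0  0
  d 0  0  0  0  0  0  0  0
  c 0  0  1  1  1  1  1  1
  a 0  0  1  2  2  2  2  2
  a 0  0  1  2  2  2  2  2
  a 0  0  1  2  2  2  2  2
LCS: 'ca'
LCS length = 2

2


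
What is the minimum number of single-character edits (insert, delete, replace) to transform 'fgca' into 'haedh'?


Building DP table for s1='fgca' (len 4) and s2='haedh' (len 5):
       h  a  e  d  h
    0  1  2  3  4  5
  f 1  1  2  3  4  5
  g 2  2  2  3  4  5
  c 3  3  3  3  4  5
  a 4  4  3  4  4  5
Edit distance = dp[4][5] = 5

5


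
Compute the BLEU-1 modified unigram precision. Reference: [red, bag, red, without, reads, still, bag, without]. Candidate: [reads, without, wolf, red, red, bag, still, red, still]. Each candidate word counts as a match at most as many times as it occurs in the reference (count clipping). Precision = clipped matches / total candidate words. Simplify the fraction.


Reference word counts: {'bag': 2, 'reads': 1, 'red': 2, 'still': 1, 'without': 2}
Checking each candidate word (with clipping):
  'reads' -> in reference (ref count 1, used 1/1) -> match (matches: 1)
  'without' -> in reference (ref count 2, used 1/2) -> match (matches: 2)
  'wolf' -> not in reference -> no match (matches: 2)
  'red' -> in reference (ref count 2, used 1/2) -> match (matches: 3)
  'red' -> in reference (ref count 2, used 2/2) -> match (matches: 4)
  'bag' -> in reference (ref count 2, used 1/2) -> match (matches: 5)
  'still' -> in reference (ref count 1, used 1/1) -> match (matches: 6)
  'red' -> ref count 2 already used up (2/2) -> clipped, no match (matches: 6)
  'still' -> ref count 1 already used up (1/1) -> clipped, no match (matches: 6)
Clipped matches: 6, Candidate length: 9
Precision = 6/9 = 2/3

2/3


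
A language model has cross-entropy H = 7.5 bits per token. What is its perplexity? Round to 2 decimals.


Perplexity formula: PP = 2^H
H = 7.5
PP = 2^7.5
Decompose: 2^7.5 = 2^7 * 2^0.5 = 2^7 * sqrt(2)
2^7 = 128, sqrt(2) ~ 1.4142136
PP ~ 128 * 1.4142136 = 181.0193408
Rounded to 2 decimals: 181.02

181.02


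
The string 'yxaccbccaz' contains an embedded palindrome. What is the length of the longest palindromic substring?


Scanning 'yxaccbccaz' for palindromic substrings.
Substring at positions 2-8: 'accbcca'.
Check: reverse('accbcca') = 'accbcca' -> palindrome confirmed.
Neighbouring characters ('x' / 'z') break symmetry, so it cannot extend further.
No longer palindromic substring exists; longest length = 7

7


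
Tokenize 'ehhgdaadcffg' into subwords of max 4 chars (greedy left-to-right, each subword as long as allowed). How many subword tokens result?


'ehhgdaadcffg' has 12 characters.
Chunking with max size 4:
  Chunk 1: 'ehhg' (positions 0-3)
  Chunk 2: 'daad' (positions 4-7)
  Chunk 3: 'cffg' (positions 8-11)
Total chunks: ceil(12 / 4) = 3

3


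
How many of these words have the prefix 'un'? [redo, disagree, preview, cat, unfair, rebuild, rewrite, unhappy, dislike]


Checking each word for prefix 'un':
  'redo' -> no (count: 0)
  'disagree' -> no (count: 0)
  'preview' -> no (count: 0)
  'cat' -> no (count: 0)
  'unfair' -> YES, starts with 'un' (count: 1)
  'rebuild' -> no (count: 1)
  'rewrite' -> no (count: 1)
  'unhappy' -> YES, starts with 'un' (count: 2)
  'dislike' -> no (count: 2)
Total with prefix 'un': 2

2


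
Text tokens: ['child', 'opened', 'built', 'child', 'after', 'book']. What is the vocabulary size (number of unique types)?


Listing all tokens and tracking unique types:
  Token 1: 'child' -> NEW (unique so far: 1)
  Token 2: 'opened' -> NEW (unique so far: 2)
  Token 3: 'built' -> NEW (unique so far: 3)
  Token 4: 'child' -> duplicate (unique so far: 3)
  Token 5: 'after' -> NEW (unique so far: 4)
  Token 6: 'book' -> NEW (unique so far: 5)
Unique types: ('after', 'book', 'built', 'child', 'opened')
Vocabulary size: 5

5


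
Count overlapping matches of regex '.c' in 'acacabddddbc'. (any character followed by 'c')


Pattern: .c means any character followed by 'c'.
Scanning 'acacabddddbc' position-by-position:
  Pos 0: window 'ac' -> MATCH
  Pos 1: window 'ca' -> no
  Pos 2: window 'ac' -> MATCH
  Pos 3: window 'ca' -> no
  Pos 4: window 'ab' -> no
  Pos 5: window 'bd' -> no
  Pos 6: window 'dd' -> no
  Pos 7: window 'dd' -> no
  Pos 8: window 'dd' -> no
  Pos 9: window 'db' -> no
  Pos 10: window 'bc' -> MATCH
  Pos 11: window 'c' -> no
Total matches: 3

3


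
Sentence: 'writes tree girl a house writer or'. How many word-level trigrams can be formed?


Word trigrams from [7] words:
  Trigram 1: (writes tree girl)
  Trigram 2: (tree girl a)
  Trigram 3: (girl a house)
  Trigram 4: (a house writer)
  Trigram 5: (house writer or)
Total word trigrams: 7 - 2 = 5

5


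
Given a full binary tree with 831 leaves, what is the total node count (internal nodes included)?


Leaf nodes (terminals): 831
Internal nodes = n - 1 = 831 - 1 = 830
Total = leaves + internal = 831 + 830 = 1661

1661


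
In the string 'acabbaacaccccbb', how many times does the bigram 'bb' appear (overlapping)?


Scanning 'acabbaacaccccbb' for bigram 'bb':
  Position 0: 'ac' -> no
  Position 1: 'ca' -> no
  Position 2: 'ab' -> no
  Position 3: 'bb' -> MATCH
  Position 4: 'ba' -> no
  Position 5: 'aa' -> no
  Position 6: 'ac' -> no
  Position 7: 'ca' -> no
  Position 8: 'ac' -> no
  Position 9: 'cc' -> no
  Position 10: 'cc' -> no
  Position 11: 'cc' -> no
  Position 12: 'cb' -> no
  Position 13: 'bb' -> MATCH
Total matches: 2

2


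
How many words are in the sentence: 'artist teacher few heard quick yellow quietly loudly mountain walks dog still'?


Counting words by splitting on spaces:
  Word 1: 'artist'
  Word 2: 'teacher'
  Word 3: 'few'
  Word 4: 'heard'
  Word 5: 'quick'
  Word 6: 'yellow'
  Word 7: 'quietly'
  Word 8: 'loudly'
  Word 9: 'mountain'
  Word 10: 'walks'
  Word 11: 'dog'
  Word 12: 'still'
Total words: 12

12


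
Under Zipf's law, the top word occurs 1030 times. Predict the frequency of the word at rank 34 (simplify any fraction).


Zipf's law: freq(rank) = f1 / rank
f1 = 1030, rank = 34
freq = 1030 / 34
GCD(1030, 34) = 2
Simplified: 515/17

515/17


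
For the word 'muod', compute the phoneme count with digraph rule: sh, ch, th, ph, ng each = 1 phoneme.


Parsing 'muod' greedily, digraphs first:
  'm' -> consonant phoneme (phonemes so far: 1)
  'u' -> vowel phoneme (phonemes so far: 2)
  'o' -> vowel phoneme (phonemes so far: 3)
  'd' -> consonant phoneme (phonemes so far: 4)
Total phonemes: 4

4


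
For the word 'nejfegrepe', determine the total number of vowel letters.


Scanning each character of 'nejfegrepe':
  Position 1: 'n' -> consonant (running count: 0)
  Position 2: 'e' -> vowel (running count: 1)
  Position 3: 'j' -> consonant (running count: 1)
  Position 4: 'f' -> consonant (running count: 1)
  Position 5: 'e' -> vowel (running count: 2)
  Position 6: 'g' -> consonant (running count: 2)
  Position 7: 'r' -> consonant (running count: 2)
  Position 8: 'e' -> vowel (running count: 3)
  Position 9: 'p' -> consonant (running count: 3)
  Position 10: 'e' -> vowel (running count: 4)
Total vowels: 4

4


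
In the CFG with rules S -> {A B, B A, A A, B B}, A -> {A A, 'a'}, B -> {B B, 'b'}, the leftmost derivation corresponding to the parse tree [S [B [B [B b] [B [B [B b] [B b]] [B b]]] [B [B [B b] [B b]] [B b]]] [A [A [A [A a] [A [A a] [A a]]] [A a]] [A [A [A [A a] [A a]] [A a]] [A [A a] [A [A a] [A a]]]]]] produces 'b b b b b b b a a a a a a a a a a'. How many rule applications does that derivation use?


Every bracketed nonterminal node [X ...] in the tree is produced by exactly one rule application.
Reading the tree off as a leftmost derivation:
  Step 1: S  =>  B A   (applied S -> B A)
  Step 2: B A  =>  B B A   (applied B -> B B)
  Step 3: B B A  =>  B B B A   (applied B -> B B)
  Step 4: B B B A  =>  b B B A   (applied B -> b)
  Step 5: b B B A  =>  b B B B A   (applied B -> B B)
  Step 6: b B B B A  =>  b B B B B A   (applied B -> B B)
  Step 7: b B B B B A  =>  b b B B B A   (applied B -> b)
  Step 8: b b B B B A  =>  b b b B B A   (applied B -> b)
  Step 9: b b b B B A  =>  b b b b B A   (applied B -> b)
  Step 10: b b b b B A  =>  b b b b B B A   (applied B -> B B)
  Step 11: b b b b B B A  =>  b b b b B B B A   (applied B -> B B)
  Step 12: b b b b B B B A  =>  b b b b b B B A   (applied B -> b)
  Step 13: b b b b b B B A  =>  b b b b b b B A   (applied B -> b)
  Step 14: b b b b b b B A  =>  b b b b b b b A   (applied B -> b)
  Step 15: b b b b b b b A  =>  b b b b b b b A A   (applied A -> A A)
  Step 16: b b b b b b b A A  =>  b b b b b b b A A A   (applied A -> A A)
  Step 17: b b b b b b b A A A  =>  b b b b b b b A A A A   (applied A -> A A)
  Step 18: b b b b b b b A A A A  =>  b b b b b b b a A A A   (applied A -> a)
  Step 19: b b b b b b b a A A A  =>  b b b b b b b a A A A A   (applied A -> A A)
  Step 20: b b b b b b b a A A A A  =>  b b b b b b b a a A A A   (applied A -> a)
  Step 21: b b b b b b b a a A A A  =>  b b b b b b b a a a A A   (applied A -> a)
  Step 22: b b b b b b b a a a A A  =>  b b b b b b b a a a a A   (applied A -> a)
  Step 23: b b b b b b b a a a a A  =>  b b b b b b b a a a a A A   (applied A -> A A)
  Step 24: b b b b b b b a a a a A A  =>  b b b b b b b a a a a A A A   (applied A -> A A)
  Step 25: b b b b b b b a a a a A A A  =>  b b b b b b b a a a a A A A A   (applied A -> A A)
  Step 26: b b b b b b b a a a a A A A A  =>  b b b b b b b a a a a a A A A   (applied A -> a)
  Step 27: b b b b b b b a a a a a A A A  =>  b b b b b b b a a a a a a A A   (applied A -> a)
  Step 28: b b b b b b b a a a a a a A A  =>  b b b b b b b a a a a a a a A   (applied A -> a)
  Step 29: b b b b b b b a a a a a a a A  =>  b b b b b b b a a a a a a a A A   (applied A -> A A)
  Step 30: b b b b b b b a a a a a a a A A  =>  b b b b b b b a a a a a a a a A   (applied A -> a)
  Step 31: b b b b b b b a a a a a a a a A  =>  b b b b b b b a a a a a a a a A A   (applied A -> A A)
  Step 32: b b b b b b b a a a a a a a a A A  =>  b b b b b b b a a a a a a a a a A   (applied A -> a)
  Step 33: b b b b b b b a a a a a a a a a A  =>  b b b b b b b a a a a a a a a a a   (applied A -> a)
Final yield: b b b b b b b a a a a a a a a a a
Total rewrite steps: 33

33


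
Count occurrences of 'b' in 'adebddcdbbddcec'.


Scanning 'adebddcdbbddcec' for 'b':
  Position 3: 'b' -> MATCH (count: 1)
  Position 8: 'b' -> MATCH (count: 2)
  Position 9: 'b' -> MATCH (count: 3)
Total occurrences of 'b': 3

3


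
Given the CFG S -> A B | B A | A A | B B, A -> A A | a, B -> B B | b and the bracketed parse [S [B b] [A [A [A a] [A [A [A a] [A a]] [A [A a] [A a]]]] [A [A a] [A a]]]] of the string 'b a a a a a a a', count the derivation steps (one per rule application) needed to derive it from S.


Every bracketed nonterminal node [X ...] in the tree is produced by exactly one rule application.
Reading the tree off as a leftmost derivation:
  Step 1: S  =>  B A   (applied S -> B A)
  Step 2: B A  =>  b A   (applied B -> b)
  Step 3: b A  =>  b A A   (applied A -> A A)
  Step 4: b A A  =>  b A A A   (applied A -> A A)
  Step 5: b A A A  =>  b a A A   (applied A -> a)
  Step 6: b a A A  =>  b a A A A   (applied A -> A A)
  Step 7: b a A A A  =>  b a A A A A   (applied A -> A A)
  Step 8: b a A A A A  =>  b a a A A A   (applied A -> a)
  Step 9: b a a A A A  =>  b a a a A A   (applied A -> a)
  Step 10: b a a a A A  =>  b a a a A A A   (applied A -> A A)
  Step 11: b a a a A A A  =>  b a a a a A A   (applied A -> a)
  Step 12: b a a a a A A  =>  b a a a a a A   (applied A -> a)
  Step 13: b a a a a a A  =>  b a a a a a A A   (applied A -> A A)
  Step 14: b a a a a a A A  =>  b a a a a a a A   (applied A -> a)
  Step 15: b a a a a a a A  =>  b a a a a a a a   (applied A -> a)
Final yield: b a a a a a a a
Total rewrite steps: 15

15


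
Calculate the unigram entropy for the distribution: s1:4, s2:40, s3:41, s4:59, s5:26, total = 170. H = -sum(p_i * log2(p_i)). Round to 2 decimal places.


Computing entropy H = -sum(p_i * log2(p_i)):
  s1: p = 4/170 = 0.0235, -p*log2(p) = 0.1273
  s2: p = 40/170 = 0.2353, -p*log2(p) = 0.4912
  s3: p = 41/170 = 0.2412, -p*log2(p) = 0.4949
  s4: p = 59/170 = 0.3471, -p*log2(p) = 0.5299
  s5: p = 26/170 = 0.1529, -p*log2(p) = 0.4143
H = sum of terms = 2.0576
Rounded to 2 decimals: 2.06

2.06


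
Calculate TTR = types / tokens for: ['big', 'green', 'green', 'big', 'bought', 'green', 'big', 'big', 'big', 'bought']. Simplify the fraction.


Tokens: 10
Unique types: ('big', 'bought', 'green') = 3
TTR = 3/10
Already in lowest terms.

3/10


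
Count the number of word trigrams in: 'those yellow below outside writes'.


Word trigrams from [5] words:
  Trigram 1: (those yellow below)
  Trigram 2: (yellow below outside)
  Trigram 3: (below outside writes)
Total word trigrams: 5 - 2 = 3

3


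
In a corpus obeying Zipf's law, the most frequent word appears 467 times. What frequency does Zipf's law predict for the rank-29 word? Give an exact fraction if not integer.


Zipf's law: freq(rank) = f1 / rank
f1 = 467, rank = 29
freq = 467 / 29
GCD(467, 29) = 1
Simplified: 467/29

467/29


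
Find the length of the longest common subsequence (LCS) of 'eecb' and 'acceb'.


DP table for LCS of 'eecb' and 'acceb':
       a  c  c  e  b
    0  0  0  0  0  0
  e 0  0  0  0  1  1
  e 0  0  0  0  1  1
  c 0  0  1  1  1  1
  b 0  0  1  1  1  2
LCS: 'eb'
LCS length = 2

2


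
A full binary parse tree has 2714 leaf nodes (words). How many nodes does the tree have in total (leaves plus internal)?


Leaf nodes (terminals): 2714
Internal nodes = n - 1 = 2714 - 1 = 2713
Total = leaves + internal = 2714 + 2713 = 5427

5427


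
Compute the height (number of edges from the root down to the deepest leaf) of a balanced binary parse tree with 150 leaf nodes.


In a balanced binary tree with n leaves the deepest leaf is ceil(log2(n)) edges below the root.
log2(150) = 7.2288
ceil(7.2288) = 8
height (edges) = 8

8


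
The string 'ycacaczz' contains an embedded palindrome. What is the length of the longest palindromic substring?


Scanning 'ycacaczz' for palindromic substrings.
Substring at positions 1-5: 'cacac'.
Check: reverse('cacac') = 'cacac' -> palindrome confirmed.
Neighbouring characters ('y' / 'z') break symmetry, so it cannot extend further.
No longer palindromic substring exists; longest length = 5

5


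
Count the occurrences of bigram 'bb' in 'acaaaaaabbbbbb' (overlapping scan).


Scanning 'acaaaaaabbbbbb' for bigram 'bb':
  Position 0: 'ac' -> no
  Position 1: 'ca' -> no
  Position 2: 'aa' -> no
  Position 3: 'aa' -> no
  Position 4: 'aa' -> no
  Position 5: 'aa' -> no
  Position 6: 'aa' -> no
  Position 7: 'ab' -> no
  Position 8: 'bb' -> MATCH
  Position 9: 'bb' -> MATCH
  Position 10: 'bb' -> MATCH
  Position 11: 'bb' -> MATCH
  Position 12: 'bb' -> MATCH
Total matches: 5

5


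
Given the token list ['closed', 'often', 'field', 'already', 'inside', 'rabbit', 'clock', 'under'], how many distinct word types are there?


Listing all tokens and tracking unique types:
  Token 1: 'closed' -> NEW (unique so far: 1)
  Token 2: 'often' -> NEW (unique so far: 2)
  Token 3: 'field' -> NEW (unique so far: 3)
  Token 4: 'already' -> NEW (unique so far: 4)
  Token 5: 'inside' -> NEW (unique so far: 5)
  Token 6: 'rabbit' -> NEW (unique so far: 6)
  Token 7: 'clock' -> NEW (unique so far: 7)
  Token 8: 'under' -> NEW (unique so far: 8)
Unique types: ('already', 'clock', 'closed', 'field', 'inside', 'often', 'rabbit', 'under')
Vocabulary size: 8

8


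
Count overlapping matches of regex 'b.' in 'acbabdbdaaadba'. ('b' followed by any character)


Pattern: b. means 'b' followed by any character.
Scanning 'acbabdbdaaadba' position-by-position:
  Pos 0: window 'ac' -> no
  Pos 1: window 'cb' -> no
  Pos 2: window 'ba' -> MATCH
  Pos 3: window 'ab' -> no
  Pos 4: window 'bd' -> MATCH
  Pos 5: window 'db' -> no
  Pos 6: window 'bd' -> MATCH
  Pos 7: window 'da' -> no
  Pos 8: window 'aa' -> no
  Pos 9: window 'aa' -> no
  Pos 10: window 'ad' -> no
  Pos 11: window 'db' -> no
  Pos 12: window 'ba' -> MATCH
  Pos 13: window 'a' -> no
Total matches: 4

4


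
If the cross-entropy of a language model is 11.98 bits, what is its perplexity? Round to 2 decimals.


Perplexity formula: PP = 2^H
H = 11.98
PP = 2^11.98
Decompose: 2^11.98 = 2^11 * 2^0.98
2^11 = 2048, 2^0.98 ~ 1.9724654
PP ~ 2048 * 1.9724654 = 4039.6091392
Rounded to 2 decimals: 4039.61

4039.61


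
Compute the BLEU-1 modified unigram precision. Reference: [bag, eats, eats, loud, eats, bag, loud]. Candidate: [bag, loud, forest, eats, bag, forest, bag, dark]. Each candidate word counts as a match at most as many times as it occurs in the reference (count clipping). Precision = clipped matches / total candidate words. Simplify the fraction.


Reference word counts: {'bag': 2, 'eats': 3, 'loud': 2}
Checking each candidate word (with clipping):
  'bag' -> in reference (ref count 2, used 1/2) -> match (matches: 1)
  'loud' -> in reference (ref count 2, used 1/2) -> match (matches: 2)
  'forest' -> not in reference -> no match (matches: 2)
  'eats' -> in reference (ref count 3, used 1/3) -> match (matches: 3)
  'bag' -> in reference (ref count 2, used 2/2) -> match (matches: 4)
  'forest' -> not in reference -> no match (matches: 4)
  'bag' -> ref count 2 already used up (2/2) -> clipped, no match (matches: 4)
  'dark' -> not in reference -> no match (matches: 4)
Clipped matches: 4, Candidate length: 8
Precision = 4/8 = 1/2

1/2


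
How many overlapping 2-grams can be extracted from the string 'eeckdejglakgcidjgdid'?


String 'eeckdejglakgcidjgdid' has length L = 20.
Number of overlapping n-grams = L - n + 1
Substituting: 20 - 2 + 1 = 19

19


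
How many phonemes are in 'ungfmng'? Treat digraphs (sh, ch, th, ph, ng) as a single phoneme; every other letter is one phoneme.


Parsing 'ungfmng' greedily, digraphs first:
  'u' -> vowel phoneme (phonemes so far: 1)
  'ng' -> digraph (1 consonant phoneme) (phonemes so far: 2)
  'f' -> consonant phoneme (phonemes so far: 3)
  'm' -> consonant phoneme (phonemes so far: 4)
  'ng' -> digraph (1 consonant phoneme) (phonemes so far: 5)
Total phonemes: 5

5


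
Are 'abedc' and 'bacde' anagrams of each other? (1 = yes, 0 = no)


Sort characters of 'abedc': 'abcde'
Sort characters of 'bacde': 'abcde'
Sorted forms match -> they ARE anagrams
Result: 1

1


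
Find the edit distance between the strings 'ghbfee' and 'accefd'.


Building DP table for s1='ghbfee' (len 6) and s2='accefd' (len 6):
       a  c  c  e  f  d
    0  1  2  3  4  5  6
  g 1  1  2  3  4  5  6
  h 2  2  2  3  4  5  6
  b 3  3  3  3  4  5  6
  f 4  4  4  4  4  4  5
  e 5  5  5  5  4  5  5
  e 6  6  6  6  5  5  6
Edit distance = dp[6][6] = 6

6


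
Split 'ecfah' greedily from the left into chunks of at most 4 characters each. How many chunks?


'ecfah' has 5 characters.
Chunking with max size 4:
  Chunk 1: 'ecfa' (positions 0-3)
  Chunk 2: 'h' (positions 4-4)
Total chunks: ceil(5 / 4) = 2

2


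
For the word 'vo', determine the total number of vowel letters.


Scanning each character of 'vo':
  Position 1: 'v' -> consonant (running count: 0)
  Position 2: 'o' -> vowel (running count: 1)
Total vowels: 1

1


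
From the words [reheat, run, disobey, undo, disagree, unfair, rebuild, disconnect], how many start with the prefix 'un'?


Checking each word for prefix 'un':
  'reheat' -> no (count: 0)
  'run' -> no (count: 0)
  'disobey' -> no (count: 0)
  'undo' -> YES, starts with 'un' (count: 1)
  'disagree' -> no (count: 1)
  'unfair' -> YES, starts with 'un' (count: 2)
  'rebuild' -> no (count: 2)
  'disconnect' -> no (count: 2)
Total with prefix 'un': 2

2


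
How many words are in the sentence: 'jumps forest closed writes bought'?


Counting words by splitting on spaces:
  Word 1: 'jumps'
  Word 2: 'forest'
  Word 3: 'closed'
  Word 4: 'writes'
  Word 5: 'bought'
Total words: 5

5


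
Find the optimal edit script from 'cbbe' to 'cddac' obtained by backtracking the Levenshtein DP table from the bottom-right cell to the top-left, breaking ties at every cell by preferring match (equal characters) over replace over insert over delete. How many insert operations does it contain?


Edit distance = 4. Backtracking from cell (4, 5) with preference match > replace > insert > delete,
then listing the resulting alignment 'cbbe' -> 'cddac' left to right:
  Step 1: keep 'c'
  Step 2: insert 'd' [insertion #1]
  Step 3: replace b->d
  Step 4: replace b->a
  Step 5: replace e->c
Total insertions: 1

1


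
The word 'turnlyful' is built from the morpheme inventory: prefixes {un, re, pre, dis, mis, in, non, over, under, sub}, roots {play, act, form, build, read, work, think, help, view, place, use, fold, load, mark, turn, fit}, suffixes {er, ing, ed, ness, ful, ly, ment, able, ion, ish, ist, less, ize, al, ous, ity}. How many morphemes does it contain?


Segmenting 'turnlyful' against the inventory:
  'turn' -> root (morpheme 1)
  'ly' -> suffix (morpheme 2)
  'ful' -> suffix (morpheme 3)
Total morphemes: 3

3


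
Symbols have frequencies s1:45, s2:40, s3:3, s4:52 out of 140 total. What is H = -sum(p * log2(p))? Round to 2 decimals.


Computing entropy H = -sum(p_i * log2(p_i)):
  s1: p = 45/140 = 0.3214, -p*log2(p) = 0.5263
  s2: p = 40/140 = 0.2857, -p*log2(p) = 0.5164
  s3: p = 3/140 = 0.0214, -p*log2(p) = 0.1188
  s4: p = 52/140 = 0.3714, -p*log2(p) = 0.5307
H = sum of terms = 1.6922
Rounded to 2 decimals: 1.69

1.69


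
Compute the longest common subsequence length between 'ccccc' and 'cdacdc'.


DP table for LCS of 'ccccc' and 'cdacdc':
       c  d  a  c  d  c
    0  0  0  0  0  0  0
  c 0  1  1  1  1  1  1
  c 0  1  1  1  2  2  2
  c 0  1  1  1  2  2  3
  c 0  1  1  1  2  2  3
  c 0  1  1  1  2  2  3
LCS: 'ccc'
LCS length = 3

3


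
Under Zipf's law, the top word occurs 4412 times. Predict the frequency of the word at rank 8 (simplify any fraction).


Zipf's law: freq(rank) = f1 / rank
f1 = 4412, rank = 8
freq = 4412 / 8
GCD(4412, 8) = 4
Simplified: 1103/2

1103/2


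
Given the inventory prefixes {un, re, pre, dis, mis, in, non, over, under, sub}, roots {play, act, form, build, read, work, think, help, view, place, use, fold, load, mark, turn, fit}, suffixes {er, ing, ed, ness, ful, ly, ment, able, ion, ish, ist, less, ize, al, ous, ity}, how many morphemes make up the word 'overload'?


Segmenting 'overload' against the inventory:
  'over' -> prefix (morpheme 1)
  'load' -> root (morpheme 2)
Total morphemes: 2

2


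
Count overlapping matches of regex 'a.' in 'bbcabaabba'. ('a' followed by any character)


Pattern: a. means 'a' followed by any character.
Scanning 'bbcabaabba' position-by-position:
  Pos 0: window 'bb' -> no
  Pos 1: window 'bc' -> no
  Pos 2: window 'ca' -> no
  Pos 3: window 'ab' -> MATCH
  Pos 4: window 'ba' -> no
  Pos 5: window 'aa' -> MATCH
  Pos 6: window 'ab' -> MATCH
  Pos 7: window 'bb' -> no
  Pos 8: window 'ba' -> no
  Pos 9: window 'a' -> no
Total matches: 3

3


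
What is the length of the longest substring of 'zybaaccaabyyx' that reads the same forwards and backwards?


Scanning 'zybaaccaabyyx' for palindromic substrings.
Substring at positions 1-10: 'ybaaccaaby'.
Check: reverse('ybaaccaaby') = 'ybaaccaaby' -> palindrome confirmed.
Neighbouring characters ('z' / 'y') break symmetry, so it cannot extend further.
No longer palindromic substring exists; longest length = 10

10


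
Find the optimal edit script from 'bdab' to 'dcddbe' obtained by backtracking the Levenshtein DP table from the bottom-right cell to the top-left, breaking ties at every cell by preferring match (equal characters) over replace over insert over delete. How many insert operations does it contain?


Edit distance = 4. Backtracking from cell (4, 6) with preference match > replace > insert > delete,
then listing the resulting alignment 'bdab' -> 'dcddbe' left to right:
  Step 1: insert 'd' [insertion #1]
  Step 2: replace b->c
  Step 3: keep 'd'
  Step 4: replace a->d
  Step 5: keep 'b'
  Step 6: insert 'e' [insertion #2]
Total insertions: 2

2


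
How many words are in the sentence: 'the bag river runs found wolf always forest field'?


Counting words by splitting on spaces:
  Word 1: 'the'
  Word 2: 'bag'
  Word 3: 'river'
  Word 4: 'runs'
  Word 5: 'found'
  Word 6: 'wolf'
  Word 7: 'always'
  Word 8: 'forest'
  Word 9: 'field'
Total words: 9

9


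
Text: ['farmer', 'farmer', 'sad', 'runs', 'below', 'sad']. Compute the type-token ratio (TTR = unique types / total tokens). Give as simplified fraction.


Tokens: 6
Unique types: ('below', 'farmer', 'runs', 'sad') = 4
TTR = 4/6
Simplify: divide both by 2 -> 2/3
TTR = 2/3

2/3


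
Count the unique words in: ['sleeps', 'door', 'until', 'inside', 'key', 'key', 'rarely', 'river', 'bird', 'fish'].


Listing all tokens and tracking unique types:
  Token 1: 'sleeps' -> NEW (unique so far: 1)
  Token 2: 'door' -> NEW (unique so far: 2)
  Token 3: 'until' -> NEW (unique so far: 3)
  Token 4: 'inside' -> NEW (unique so far: 4)
  Token 5: 'key' -> NEW (unique so far: 5)
  Token 6: 'key' -> duplicate (unique so far: 5)
  Token 7: 'rarely' -> NEW (unique so far: 6)
  Token 8: 'river' -> NEW (unique so far: 7)
  Token 9: 'bird' -> NEW (unique so far: 8)
  Token 10: 'fish' -> NEW (unique so far: 9)
Unique types: ('bird', 'door', 'fish', 'inside', 'key', 'rarely', 'river', 'sleeps', 'until')
Vocabulary size: 9

9


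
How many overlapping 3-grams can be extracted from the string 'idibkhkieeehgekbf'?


String 'idibkhkieeehgekbf' has length L = 17.
Number of overlapping n-grams = L - n + 1
Substituting: 17 - 3 + 1 = 15

15


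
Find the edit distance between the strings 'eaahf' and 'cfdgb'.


Building DP table for s1='eaahf' (len 5) and s2='cfdgb' (len 5):
       c  f  d  g  b
    0  1  2  3  4  5
  e 1  1  2  3  4  5
  a 2  2  2  3  4  5
  a 3  3  3  3  4  5
  h 4  4  4  4  4  5
  f 5  5  4  5  5  5
Edit distance = dp[5][5] = 5

5


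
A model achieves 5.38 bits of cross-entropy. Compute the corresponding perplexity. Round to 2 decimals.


Perplexity formula: PP = 2^H
H = 5.38
PP = 2^5.38
Decompose: 2^5.38 = 2^5 * 2^0.38
2^5 = 32, 2^0.38 ~ 1.3013419
PP ~ 32 * 1.3013419 = 41.6429408
Rounded to 2 decimals: 41.64

41.64


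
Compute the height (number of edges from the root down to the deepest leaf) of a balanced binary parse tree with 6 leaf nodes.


In a balanced binary tree with n leaves the deepest leaf is ceil(log2(n)) edges below the root.
log2(6) = 2.5850
ceil(2.5850) = 3
height (edges) = 3

3


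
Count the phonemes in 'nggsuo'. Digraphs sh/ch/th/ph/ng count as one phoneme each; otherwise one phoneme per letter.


Parsing 'nggsuo' greedily, digraphs first:
  'ng' -> digraph (1 consonant phoneme) (phonemes so far: 1)
  'g' -> consonant phoneme (phonemes so far: 2)
  's' -> consonant phoneme (phonemes so far: 3)
  'u' -> vowel phoneme (phonemes so far: 4)
  'o' -> vowel phoneme (phonemes so far: 5)
Total phonemes: 5

5


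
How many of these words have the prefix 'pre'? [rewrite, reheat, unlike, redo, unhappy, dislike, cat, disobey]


Checking each word for prefix 'pre':
  'rewrite' -> no (count: 0)
  'reheat' -> no (count: 0)
  'unlike' -> no (count: 0)
  'redo' -> no (count: 0)
  'unhappy' -> no (count: 0)
  'dislike' -> no (count: 0)
  'cat' -> no (count: 0)
  'disobey' -> no (count: 0)
Total with prefix 'pre': 0

0


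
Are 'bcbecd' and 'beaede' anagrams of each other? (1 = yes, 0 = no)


Sort characters of 'bcbecd': 'bbccde'
Sort characters of 'beaede': 'abdeee'
Sorted forms differ -> they are NOT anagrams
Result: 0

0


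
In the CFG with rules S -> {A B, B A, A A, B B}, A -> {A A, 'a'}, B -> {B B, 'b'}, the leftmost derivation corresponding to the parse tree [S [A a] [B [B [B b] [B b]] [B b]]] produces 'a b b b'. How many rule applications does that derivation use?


Every bracketed nonterminal node [X ...] in the tree is produced by exactly one rule application.
Reading the tree off as a leftmost derivation:
  Step 1: S  =>  A B   (applied S -> A B)
  Step 2: A B  =>  a B   (applied A -> a)
  Step 3: a B  =>  a B B   (applied B -> B B)
  Step 4: a B B  =>  a B B B   (applied B -> B B)
  Step 5: a B B B  =>  a b B B   (applied B -> b)
  Step 6: a b B B  =>  a b b B   (applied B -> b)
  Step 7: a b b B  =>  a b b b   (applied B -> b)
Final yield: a b b b
Total rewrite steps: 7

7


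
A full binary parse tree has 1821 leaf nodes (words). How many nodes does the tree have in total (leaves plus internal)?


Leaf nodes (terminals): 1821
Internal nodes = n - 1 = 1821 - 1 = 1820
Total = leaves + internal = 1821 + 1820 = 3641

3641


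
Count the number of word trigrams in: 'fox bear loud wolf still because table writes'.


Word trigrams from [8] words:
  Trigram 1: (fox bear loud)
  Trigram 2: (bear loud wolf)
  Trigram 3: (loud wolf still)
  Trigram 4: (wolf still because)
  Trigram 5: (still because table)
  Trigram 6: (because table writes)
Total word trigrams: 8 - 2 = 6

6


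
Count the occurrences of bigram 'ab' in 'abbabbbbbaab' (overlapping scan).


Scanning 'abbabbbbbaab' for bigram 'ab':
  Position 0: 'ab' -> MATCH
  Position 1: 'bb' -> no
  Position 2: 'ba' -> no
  Position 3: 'ab' -> MATCH
  Position 4: 'bb' -> no
  Position 5: 'bb' -> no
  Position 6: 'bb' -> no
  Position 7: 'bb' -> no
  Position 8: 'ba' -> no
  Position 9: 'aa' -> no
  Position 10: 'ab' -> MATCH
Total matches: 3

3


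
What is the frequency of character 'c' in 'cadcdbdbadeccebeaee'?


Scanning 'cadcdbdbadeccebeaee' for 'c':
  Position 0: 'c' -> MATCH (count: 1)
  Position 3: 'c' -> MATCH (count: 2)
  Position 11: 'c' -> MATCH (count: 3)
  Position 12: 'c' -> MATCH (count: 4)
Total occurrences of 'c': 4

4


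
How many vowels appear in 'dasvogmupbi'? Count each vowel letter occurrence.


Scanning each character of 'dasvogmupbi':
  Position 1: 'd' -> consonant (running count: 0)
  Position 2: 'a' -> vowel (running count: 1)
  Position 3: 's' -> consonant (running count: 1)
  Position 4: 'v' -> consonant (running count: 1)
  Position 5: 'o' -> vowel (running count: 2)
  Position 6: 'g' -> consonant (running count: 2)
  Position 7: 'm' -> consonant (running count: 2)
  Position 8: 'u' -> vowel (running count: 3)
  Position 9: 'p' -> consonant (running count: 3)
  Position 10: 'b' -> consonant (running count: 3)
  Position 11: 'i' -> vowel (running count: 4)
Total vowels: 4

4
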